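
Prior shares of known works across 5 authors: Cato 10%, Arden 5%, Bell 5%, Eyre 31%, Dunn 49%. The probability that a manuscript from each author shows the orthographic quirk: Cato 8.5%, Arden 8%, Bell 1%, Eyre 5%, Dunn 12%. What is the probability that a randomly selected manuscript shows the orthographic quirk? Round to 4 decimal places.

0.0873

Compute prior × likelihood for every hypothesis:
  Cato: 0.1 × 0.085 = 0.0085
  Arden: 0.05 × 0.08 = 0.004
  Bell: 0.05 × 0.01 = 0.0005
  Eyre: 0.31 × 0.05 = 0.0155
  Dunn: 0.49 × 0.12 = 0.0588
P(quirk) = 0.0085 + 0.004 + 0.0005 + 0.0155 + 0.0588 = 0.0873 → 0.0873.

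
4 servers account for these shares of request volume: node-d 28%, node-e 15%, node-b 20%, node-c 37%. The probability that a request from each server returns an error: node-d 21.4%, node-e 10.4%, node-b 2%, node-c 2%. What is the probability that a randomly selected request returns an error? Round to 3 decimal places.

0.087

By Bayes' rule, posterior ∝ prior × likelihood:
  node-d: 0.28 × 0.214 = 0.05992
  node-e: 0.15 × 0.104 = 0.0156
  node-b: 0.2 × 0.02 = 0.004
  node-c: 0.37 × 0.02 = 0.0074
P(error) = 0.05992 + 0.0156 + 0.004 + 0.0074 = 0.08692 → 0.087.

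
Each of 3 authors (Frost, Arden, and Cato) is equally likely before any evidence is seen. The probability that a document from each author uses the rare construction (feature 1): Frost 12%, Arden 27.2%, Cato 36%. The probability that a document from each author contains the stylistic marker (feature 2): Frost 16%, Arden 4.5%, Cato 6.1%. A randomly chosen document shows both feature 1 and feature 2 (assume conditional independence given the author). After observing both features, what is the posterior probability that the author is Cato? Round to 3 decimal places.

0.411

Since the prior is uniform, the posterior is proportional to the likelihood:
  Frost: 0.12 × 0.16 = 0.0192
  Arden: 0.272 × 0.045 = 0.01224
  Cato: 0.36 × 0.061 = 0.02196
Sum = 0.0534.
P(Cato | evidence) = 0.02196 / 0.0534 ≈ 0.411.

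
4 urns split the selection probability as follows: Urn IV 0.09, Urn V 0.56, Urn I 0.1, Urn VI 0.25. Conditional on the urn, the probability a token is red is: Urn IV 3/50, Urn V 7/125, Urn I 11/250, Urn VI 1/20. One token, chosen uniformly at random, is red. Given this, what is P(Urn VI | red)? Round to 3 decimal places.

By Bayes' rule, posterior ∝ prior × likelihood:
  Urn IV: 0.09 × 0.06 = 0.0054
  Urn V: 0.56 × 0.056 = 0.03136
  Urn I: 0.1 × 0.044 = 0.0044
  Urn VI: 0.25 × 0.05 = 0.0125
Sum = 0.05366.
P(Urn VI | evidence) = 0.0125 / 0.05366 ≈ 0.233.

0.233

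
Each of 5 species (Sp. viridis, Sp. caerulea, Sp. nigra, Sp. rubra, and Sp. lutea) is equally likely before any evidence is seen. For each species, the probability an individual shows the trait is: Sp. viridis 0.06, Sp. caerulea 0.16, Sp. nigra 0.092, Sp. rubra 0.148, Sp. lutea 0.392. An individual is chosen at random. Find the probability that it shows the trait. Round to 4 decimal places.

0.1704

With a uniform prior (1/5 each), posterior ∝ likelihood:
  Sp. viridis: 0.06
  Sp. caerulea: 0.16
  Sp. nigra: 0.092
  Sp. rubra: 0.148
  Sp. lutea: 0.392
P(trait) = (1/5) × (0.06 + 0.16 + 0.092 + 0.148 + 0.392) = 0.852/5 ≈ 0.1704.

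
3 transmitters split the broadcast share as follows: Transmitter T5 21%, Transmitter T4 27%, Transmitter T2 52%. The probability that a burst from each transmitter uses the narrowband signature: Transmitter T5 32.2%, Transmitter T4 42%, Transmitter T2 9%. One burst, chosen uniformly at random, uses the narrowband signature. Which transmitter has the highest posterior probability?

Compute prior × likelihood for every hypothesis:
  Transmitter T5: 0.21 × 0.322 = 0.06762
  Transmitter T4: 0.27 × 0.42 = 0.1134
  Transmitter T2: 0.52 × 0.09 = 0.0468
Normalizing constant = 0.22782.
Largest term belongs to Transmitter T4, so Transmitter T4 is most probable.

Transmitter T4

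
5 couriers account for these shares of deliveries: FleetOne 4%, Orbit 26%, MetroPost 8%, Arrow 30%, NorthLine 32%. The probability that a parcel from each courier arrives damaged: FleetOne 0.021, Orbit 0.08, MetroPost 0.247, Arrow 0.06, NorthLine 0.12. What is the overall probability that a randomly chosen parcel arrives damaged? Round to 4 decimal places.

0.0978

By Bayes' rule, posterior ∝ prior × likelihood:
  FleetOne: 0.04 × 0.021 = 0.00084
  Orbit: 0.26 × 0.08 = 0.0208
  MetroPost: 0.08 × 0.247 = 0.01976
  Arrow: 0.3 × 0.06 = 0.018
  NorthLine: 0.32 × 0.12 = 0.0384
P(damaged) = 0.00084 + 0.0208 + 0.01976 + 0.018 + 0.0384 = 0.0978 → 0.0978.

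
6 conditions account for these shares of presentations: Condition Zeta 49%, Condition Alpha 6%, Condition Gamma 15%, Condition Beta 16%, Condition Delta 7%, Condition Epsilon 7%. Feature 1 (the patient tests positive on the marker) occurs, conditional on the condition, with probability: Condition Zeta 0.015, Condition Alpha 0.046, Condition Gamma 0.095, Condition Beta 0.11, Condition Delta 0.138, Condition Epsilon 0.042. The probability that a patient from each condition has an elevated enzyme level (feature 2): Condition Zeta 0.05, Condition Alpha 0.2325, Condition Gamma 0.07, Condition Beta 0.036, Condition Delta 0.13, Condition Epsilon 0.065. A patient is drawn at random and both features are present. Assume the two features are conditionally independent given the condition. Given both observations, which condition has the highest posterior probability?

Compute prior × likelihood for every hypothesis:
  Condition Zeta: 0.49 × 0.015 × 0.05 = 0.0003675
  Condition Alpha: 0.06 × 0.046 × 0.2325 = 0.0006417
  Condition Gamma: 0.15 × 0.095 × 0.07 = 0.0009975
  Condition Beta: 0.16 × 0.11 × 0.036 = 0.0006336
  Condition Delta: 0.07 × 0.138 × 0.13 = 0.0012558
  Condition Epsilon: 0.07 × 0.042 × 0.065 = 0.0001911
Total = 0.0040872.
Largest term belongs to Condition Delta, so Condition Delta is most probable.

Condition Delta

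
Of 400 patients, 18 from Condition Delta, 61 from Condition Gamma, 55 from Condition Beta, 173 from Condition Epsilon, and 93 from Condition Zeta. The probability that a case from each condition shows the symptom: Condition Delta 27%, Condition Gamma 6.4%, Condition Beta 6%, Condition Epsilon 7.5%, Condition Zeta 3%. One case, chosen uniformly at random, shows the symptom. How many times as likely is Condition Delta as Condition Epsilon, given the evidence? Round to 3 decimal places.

0.375

Compute prior × likelihood for every hypothesis:
  Condition Delta: 0.045 × 0.27 = 0.01215
  Condition Gamma: 0.1525 × 0.064 = 0.00976
  Condition Beta: 0.1375 × 0.06 = 0.00825
  Condition Epsilon: 0.4325 × 0.075 = 0.0324375
  Condition Zeta: 0.2325 × 0.03 = 0.006975
Total = 0.0695725.
The ratio is 0.01215 / 0.0324375 (the normalizer cancels) = 0.375.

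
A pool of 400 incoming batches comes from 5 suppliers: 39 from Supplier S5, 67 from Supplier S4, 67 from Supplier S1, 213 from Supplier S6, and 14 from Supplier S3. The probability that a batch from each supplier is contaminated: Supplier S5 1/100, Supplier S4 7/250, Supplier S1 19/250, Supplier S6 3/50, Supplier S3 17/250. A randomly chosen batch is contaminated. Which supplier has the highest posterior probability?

Compute prior × likelihood for every hypothesis:
  Supplier S5: 0.0975 × 0.01 = 0.000975
  Supplier S4: 0.1675 × 0.028 = 0.00469
  Supplier S1: 0.1675 × 0.076 = 0.01273
  Supplier S6: 0.5325 × 0.06 = 0.03195
  Supplier S3: 0.035 × 0.068 = 0.00238
Total = 0.052725.
Largest term belongs to Supplier S6, so Supplier S6 is most probable.

Supplier S6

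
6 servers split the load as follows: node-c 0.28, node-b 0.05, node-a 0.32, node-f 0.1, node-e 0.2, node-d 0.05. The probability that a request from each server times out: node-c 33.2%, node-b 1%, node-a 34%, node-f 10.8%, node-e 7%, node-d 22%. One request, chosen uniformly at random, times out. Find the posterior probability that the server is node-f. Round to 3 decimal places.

0.045

Prior × likelihood for each hypothesis:
  node-c: 0.28 × 0.332 = 0.09296
  node-b: 0.05 × 0.01 = 0.0005
  node-a: 0.32 × 0.34 = 0.1088
  node-f: 0.1 × 0.108 = 0.0108
  node-e: 0.2 × 0.07 = 0.014
  node-d: 0.05 × 0.22 = 0.011
Normalizing constant = 0.23806.
P(node-f | evidence) = 0.0108 / 0.23806 ≈ 0.045.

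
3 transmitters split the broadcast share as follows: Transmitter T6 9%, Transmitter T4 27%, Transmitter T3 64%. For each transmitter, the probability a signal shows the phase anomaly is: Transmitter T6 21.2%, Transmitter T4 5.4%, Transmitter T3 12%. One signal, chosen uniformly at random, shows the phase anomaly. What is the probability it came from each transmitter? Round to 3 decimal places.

Transmitter T6 0.173, Transmitter T4 0.132, Transmitter T3 0.695

Compute prior × likelihood for every hypothesis:
  Transmitter T6: 0.09 × 0.212 = 0.01908
  Transmitter T4: 0.27 × 0.054 = 0.01458
  Transmitter T3: 0.64 × 0.12 = 0.0768
Total = 0.11046.
P(Transmitter T6 | anomaly) = 0.01908/0.11046 ≈ 0.173
P(Transmitter T4 | anomaly) = 0.01458/0.11046 ≈ 0.132
P(Transmitter T3 | anomaly) = 0.0768/0.11046 ≈ 0.695
(Check: 0.173+0.132+0.695 = 1.000.)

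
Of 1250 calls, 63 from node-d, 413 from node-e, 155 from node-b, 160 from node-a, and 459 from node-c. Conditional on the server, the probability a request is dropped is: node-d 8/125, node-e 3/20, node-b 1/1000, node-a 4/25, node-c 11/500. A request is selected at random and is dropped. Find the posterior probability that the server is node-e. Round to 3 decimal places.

0.608

Compute prior × likelihood for every hypothesis:
  node-d: 0.0504 × 0.064 = 0.0032256
  node-e: 0.3304 × 0.15 = 0.04956
  node-b: 0.124 × 0.001 = 0.000124
  node-a: 0.128 × 0.16 = 0.02048
  node-c: 0.3672 × 0.022 = 0.0080784
Sum = 0.081468.
P(node-e | evidence) = 0.04956 / 0.081468 ≈ 0.608.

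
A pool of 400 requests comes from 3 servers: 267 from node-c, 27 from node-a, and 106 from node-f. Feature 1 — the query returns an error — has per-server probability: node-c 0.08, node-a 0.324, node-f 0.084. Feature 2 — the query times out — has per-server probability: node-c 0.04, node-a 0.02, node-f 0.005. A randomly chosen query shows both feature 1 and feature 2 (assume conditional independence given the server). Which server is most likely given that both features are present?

Prior × likelihood for each hypothesis:
  node-c: 0.6675 × 0.08 × 0.04 = 0.002136
  node-a: 0.0675 × 0.324 × 0.02 = 0.0004374
  node-f: 0.265 × 0.084 × 0.005 = 0.0001113
Total = 0.0026847.
Largest term belongs to node-c, so node-c is most probable.

node-c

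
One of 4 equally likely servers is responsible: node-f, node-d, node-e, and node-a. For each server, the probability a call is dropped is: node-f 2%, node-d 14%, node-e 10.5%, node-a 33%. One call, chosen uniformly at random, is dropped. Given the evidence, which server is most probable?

Since the prior is uniform, the posterior is proportional to the likelihood:
  node-f: 0.02
  node-d: 0.14
  node-e: 0.105
  node-a: 0.33
Total = 0.595.
Largest term belongs to node-a, so node-a is most probable.

node-a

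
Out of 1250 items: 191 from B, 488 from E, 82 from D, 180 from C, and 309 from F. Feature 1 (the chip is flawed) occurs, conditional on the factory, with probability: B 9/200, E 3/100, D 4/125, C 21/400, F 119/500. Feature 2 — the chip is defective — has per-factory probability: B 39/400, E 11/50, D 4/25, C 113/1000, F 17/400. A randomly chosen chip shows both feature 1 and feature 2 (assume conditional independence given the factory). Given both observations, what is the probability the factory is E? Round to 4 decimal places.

Prior × likelihood for each hypothesis:
  B: 0.1528 × 0.045 × 0.0975 = 0.00067041
  E: 0.3904 × 0.03 × 0.22 = 0.00257664
  D: 0.0656 × 0.032 × 0.16 = 0.000335872
  C: 0.144 × 0.0525 × 0.113 = 0.00085428
  F: 0.2472 × 0.238 × 0.0425 = 0.002500428
Sum = 0.00693763.
P(E | evidence) = 0.00257664 / 0.00693763 ≈ 0.3714.

0.3714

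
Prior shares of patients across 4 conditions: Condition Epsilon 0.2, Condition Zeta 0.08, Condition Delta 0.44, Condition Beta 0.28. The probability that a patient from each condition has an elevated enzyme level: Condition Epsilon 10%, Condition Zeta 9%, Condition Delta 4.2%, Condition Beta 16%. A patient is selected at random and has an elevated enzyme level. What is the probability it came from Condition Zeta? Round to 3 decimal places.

0.080

By Bayes' rule, posterior ∝ prior × likelihood:
  Condition Epsilon: 0.2 × 0.1 = 0.02
  Condition Zeta: 0.08 × 0.09 = 0.0072
  Condition Delta: 0.44 × 0.042 = 0.01848
  Condition Beta: 0.28 × 0.16 = 0.0448
Total = 0.09048.
P(Condition Zeta | evidence) = 0.0072 / 0.09048 ≈ 0.080.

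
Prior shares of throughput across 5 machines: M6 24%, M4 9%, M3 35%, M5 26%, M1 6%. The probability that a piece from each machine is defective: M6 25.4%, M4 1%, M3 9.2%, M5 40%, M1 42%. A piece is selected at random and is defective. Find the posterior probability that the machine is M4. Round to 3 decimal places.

By Bayes' rule, posterior ∝ prior × likelihood:
  M6: 0.24 × 0.254 = 0.06096
  M4: 0.09 × 0.01 = 0.0009
  M3: 0.35 × 0.092 = 0.0322
  M5: 0.26 × 0.4 = 0.104
  M1: 0.06 × 0.42 = 0.0252
Normalizing constant = 0.22326.
P(M4 | evidence) = 0.0009 / 0.22326 ≈ 0.004.

0.004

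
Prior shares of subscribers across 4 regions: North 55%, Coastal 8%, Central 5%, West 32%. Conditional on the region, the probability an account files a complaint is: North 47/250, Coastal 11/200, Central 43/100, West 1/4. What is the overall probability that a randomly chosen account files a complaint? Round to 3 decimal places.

0.209

Prior × likelihood for each hypothesis:
  North: 0.55 × 0.188 = 0.1034
  Coastal: 0.08 × 0.055 = 0.0044
  Central: 0.05 × 0.43 = 0.0215
  West: 0.32 × 0.25 = 0.08
P(complaint) = 0.1034 + 0.0044 + 0.0215 + 0.08 = 0.2093 → 0.209.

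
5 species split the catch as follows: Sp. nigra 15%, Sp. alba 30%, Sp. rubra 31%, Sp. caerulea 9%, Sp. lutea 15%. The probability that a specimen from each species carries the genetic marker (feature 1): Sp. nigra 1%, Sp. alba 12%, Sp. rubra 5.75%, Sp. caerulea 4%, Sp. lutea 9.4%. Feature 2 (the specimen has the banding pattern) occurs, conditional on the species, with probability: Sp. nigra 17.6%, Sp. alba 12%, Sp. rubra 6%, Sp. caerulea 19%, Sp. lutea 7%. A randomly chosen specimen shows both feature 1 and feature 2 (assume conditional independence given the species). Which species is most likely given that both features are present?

Sp. alba

Unnormalized posteriors (prior × likelihood):
  Sp. nigra: 0.15 × 0.01 × 0.176 = 0.000264
  Sp. alba: 0.3 × 0.12 × 0.12 = 0.00432
  Sp. rubra: 0.31 × 0.0575 × 0.06 = 0.0010695
  Sp. caerulea: 0.09 × 0.04 × 0.19 = 0.000684
  Sp. lutea: 0.15 × 0.094 × 0.07 = 0.000987
Total = 0.0073245.
Largest term belongs to Sp. alba, so Sp. alba is most probable.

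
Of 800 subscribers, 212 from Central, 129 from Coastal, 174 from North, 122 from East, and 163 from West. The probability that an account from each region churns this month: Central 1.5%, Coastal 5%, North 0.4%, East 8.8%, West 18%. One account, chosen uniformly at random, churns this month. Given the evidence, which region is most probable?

West

Prior × likelihood for each hypothesis:
  Central: 0.265 × 0.015 = 0.003975
  Coastal: 0.16125 × 0.05 = 0.0080625
  North: 0.2175 × 0.004 = 0.00087
  East: 0.1525 × 0.088 = 0.01342
  West: 0.20375 × 0.18 = 0.036675
Normalizing constant = 0.0630025.
Largest term belongs to West, so West is most probable.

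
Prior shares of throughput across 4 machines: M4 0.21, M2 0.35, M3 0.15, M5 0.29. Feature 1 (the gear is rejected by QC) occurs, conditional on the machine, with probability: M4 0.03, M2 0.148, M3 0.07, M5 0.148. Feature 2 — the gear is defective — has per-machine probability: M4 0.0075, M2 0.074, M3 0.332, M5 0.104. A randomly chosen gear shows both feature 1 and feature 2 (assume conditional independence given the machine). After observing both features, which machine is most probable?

Prior × likelihood for each hypothesis:
  M4: 0.21 × 0.03 × 0.0075 = 0.00004725
  M2: 0.35 × 0.148 × 0.074 = 0.0038332
  M3: 0.15 × 0.07 × 0.332 = 0.003486
  M5: 0.29 × 0.148 × 0.104 = 0.00446368
Sum = 0.01183013.
Largest term belongs to M5, so M5 is most probable.

M5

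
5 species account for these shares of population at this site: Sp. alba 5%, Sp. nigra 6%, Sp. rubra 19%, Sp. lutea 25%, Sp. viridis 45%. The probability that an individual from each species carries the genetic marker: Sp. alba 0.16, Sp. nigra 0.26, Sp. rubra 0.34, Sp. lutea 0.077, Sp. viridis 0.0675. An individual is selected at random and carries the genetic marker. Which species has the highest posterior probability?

Sp. rubra

By Bayes' rule, posterior ∝ prior × likelihood:
  Sp. alba: 0.05 × 0.16 = 0.008
  Sp. nigra: 0.06 × 0.26 = 0.0156
  Sp. rubra: 0.19 × 0.34 = 0.0646
  Sp. lutea: 0.25 × 0.077 = 0.01925
  Sp. viridis: 0.45 × 0.0675 = 0.030375
Total = 0.137825.
Largest term belongs to Sp. rubra, so Sp. rubra is most probable.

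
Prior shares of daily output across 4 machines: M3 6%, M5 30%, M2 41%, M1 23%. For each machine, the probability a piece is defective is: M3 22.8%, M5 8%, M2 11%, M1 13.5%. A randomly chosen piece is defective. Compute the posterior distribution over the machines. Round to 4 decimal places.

By Bayes' rule, posterior ∝ prior × likelihood:
  M3: 0.06 × 0.228 = 0.01368
  M5: 0.3 × 0.08 = 0.024
  M2: 0.41 × 0.11 = 0.0451
  M1: 0.23 × 0.135 = 0.03105
Total = 0.11383.
P(M3 | defective) = 0.01368/0.11383 ≈ 0.1202
P(M5 | defective) = 0.024/0.11383 ≈ 0.2108
P(M2 | defective) = 0.0451/0.11383 ≈ 0.3962
P(M1 | defective) = 0.03105/0.11383 ≈ 0.2728
(Check: 0.1202+0.2108+0.3962+0.2728 = 1.0000.)

M3 0.1202, M5 0.2108, M2 0.3962, M1 0.2728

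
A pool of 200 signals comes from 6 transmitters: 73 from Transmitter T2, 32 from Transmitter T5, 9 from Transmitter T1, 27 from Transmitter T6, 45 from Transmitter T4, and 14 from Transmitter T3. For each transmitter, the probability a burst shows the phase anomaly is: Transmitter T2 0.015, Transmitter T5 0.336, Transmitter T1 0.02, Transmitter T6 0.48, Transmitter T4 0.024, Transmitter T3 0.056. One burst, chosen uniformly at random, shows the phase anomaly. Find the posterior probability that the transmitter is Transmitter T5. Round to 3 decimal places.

0.400

By Bayes' rule, posterior ∝ prior × likelihood:
  Transmitter T2: 0.365 × 0.015 = 0.005475
  Transmitter T5: 0.16 × 0.336 = 0.05376
  Transmitter T1: 0.045 × 0.02 = 0.0009
  Transmitter T6: 0.135 × 0.48 = 0.0648
  Transmitter T4: 0.225 × 0.024 = 0.0054
  Transmitter T3: 0.07 × 0.056 = 0.00392
Total = 0.134255.
P(Transmitter T5 | evidence) = 0.05376 / 0.134255 ≈ 0.400.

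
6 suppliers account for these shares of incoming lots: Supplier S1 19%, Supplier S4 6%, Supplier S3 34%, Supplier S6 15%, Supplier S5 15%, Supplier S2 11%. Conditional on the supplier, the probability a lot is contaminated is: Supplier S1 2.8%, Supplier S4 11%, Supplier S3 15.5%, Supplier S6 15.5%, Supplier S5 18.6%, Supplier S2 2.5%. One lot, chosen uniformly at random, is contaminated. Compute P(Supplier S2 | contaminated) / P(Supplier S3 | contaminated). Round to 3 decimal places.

By Bayes' rule, posterior ∝ prior × likelihood:
  Supplier S1: 0.19 × 0.028 = 0.00532
  Supplier S4: 0.06 × 0.11 = 0.0066
  Supplier S3: 0.34 × 0.155 = 0.0527
  Supplier S6: 0.15 × 0.155 = 0.02325
  Supplier S5: 0.15 × 0.186 = 0.0279
  Supplier S2: 0.11 × 0.025 = 0.00275
Normalizing constant = 0.11852.
The ratio is 0.00275 / 0.0527 (the normalizer cancels) = 0.052.

0.052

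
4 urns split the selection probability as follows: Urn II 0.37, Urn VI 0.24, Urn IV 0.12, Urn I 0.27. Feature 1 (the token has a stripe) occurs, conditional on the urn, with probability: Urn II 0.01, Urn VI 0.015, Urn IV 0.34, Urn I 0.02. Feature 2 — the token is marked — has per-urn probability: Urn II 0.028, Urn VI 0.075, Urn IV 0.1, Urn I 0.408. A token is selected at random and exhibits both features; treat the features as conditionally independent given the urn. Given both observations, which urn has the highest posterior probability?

Urn IV

Prior × likelihood for each hypothesis:
  Urn II: 0.37 × 0.01 × 0.028 = 0.0001036
  Urn VI: 0.24 × 0.015 × 0.075 = 0.00027
  Urn IV: 0.12 × 0.34 × 0.1 = 0.00408
  Urn I: 0.27 × 0.02 × 0.408 = 0.0022032
Normalizing constant = 0.0066568.
Largest term belongs to Urn IV, so Urn IV is most probable.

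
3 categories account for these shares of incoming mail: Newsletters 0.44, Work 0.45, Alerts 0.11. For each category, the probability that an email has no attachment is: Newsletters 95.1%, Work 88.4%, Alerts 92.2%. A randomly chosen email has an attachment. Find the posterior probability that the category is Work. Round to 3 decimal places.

0.634

Taking complements, P(attachment | each) = Newsletters 0.049, Work 0.116, Alerts 0.078.
Unnormalized posteriors (prior × likelihood):
  Newsletters: 0.44 × 0.049 = 0.02156
  Work: 0.45 × 0.116 = 0.0522
  Alerts: 0.11 × 0.078 = 0.00858
Normalizing constant = 0.08234.
P(Work | evidence) = 0.0522 / 0.08234 ≈ 0.634.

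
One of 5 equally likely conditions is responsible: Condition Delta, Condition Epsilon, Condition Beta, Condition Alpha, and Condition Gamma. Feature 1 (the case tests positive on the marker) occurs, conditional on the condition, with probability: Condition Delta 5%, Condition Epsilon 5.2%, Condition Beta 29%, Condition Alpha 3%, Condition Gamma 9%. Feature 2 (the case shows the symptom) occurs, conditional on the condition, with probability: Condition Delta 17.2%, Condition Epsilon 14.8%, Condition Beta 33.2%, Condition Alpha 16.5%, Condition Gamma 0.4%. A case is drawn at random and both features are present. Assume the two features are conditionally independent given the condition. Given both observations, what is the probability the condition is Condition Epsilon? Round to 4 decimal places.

0.0653

With a uniform prior (1/5 each), posterior ∝ likelihood:
  Condition Delta: 0.05 × 0.172 = 0.0086
  Condition Epsilon: 0.052 × 0.148 = 0.007696
  Condition Beta: 0.29 × 0.332 = 0.09628
  Condition Alpha: 0.03 × 0.165 = 0.00495
  Condition Gamma: 0.09 × 0.004 = 0.00036
Total = 0.117886.
P(Condition Epsilon | evidence) = 0.007696 / 0.117886 ≈ 0.0653.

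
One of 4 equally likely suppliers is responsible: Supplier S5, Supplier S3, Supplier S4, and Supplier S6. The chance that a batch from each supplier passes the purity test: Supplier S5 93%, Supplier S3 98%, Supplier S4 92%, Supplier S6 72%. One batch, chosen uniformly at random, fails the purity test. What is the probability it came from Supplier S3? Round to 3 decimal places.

Taking complements, P(off-spec | each) = Supplier S5 0.07, Supplier S3 0.02, Supplier S4 0.08, Supplier S6 0.28.
Since the prior is uniform, the posterior is proportional to the likelihood:
  Supplier S5: 0.07
  Supplier S3: 0.02
  Supplier S4: 0.08
  Supplier S6: 0.28
Normalizing constant = 0.45.
P(Supplier S3 | evidence) = 0.02 / 0.45 ≈ 0.044.

0.044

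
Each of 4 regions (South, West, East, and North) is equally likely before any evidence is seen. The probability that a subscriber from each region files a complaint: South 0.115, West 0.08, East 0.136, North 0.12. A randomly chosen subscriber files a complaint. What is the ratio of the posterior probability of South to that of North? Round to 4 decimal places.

Since the prior is uniform, the posterior is proportional to the likelihood:
  South: 0.115
  West: 0.08
  East: 0.136
  North: 0.12
Normalizing constant = 0.451.
The ratio is 0.115 / 0.12 (the normalizer cancels) = 0.9583.

0.9583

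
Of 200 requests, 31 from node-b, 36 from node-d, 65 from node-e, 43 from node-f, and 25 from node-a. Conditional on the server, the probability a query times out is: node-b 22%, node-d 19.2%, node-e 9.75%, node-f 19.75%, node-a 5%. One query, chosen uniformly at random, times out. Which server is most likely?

By Bayes' rule, posterior ∝ prior × likelihood:
  node-b: 0.155 × 0.22 = 0.0341
  node-d: 0.18 × 0.192 = 0.03456
  node-e: 0.325 × 0.0975 = 0.0316875
  node-f: 0.215 × 0.1975 = 0.0424625
  node-a: 0.125 × 0.05 = 0.00625
Total = 0.14906.
Largest term belongs to node-f, so node-f is most probable.

node-f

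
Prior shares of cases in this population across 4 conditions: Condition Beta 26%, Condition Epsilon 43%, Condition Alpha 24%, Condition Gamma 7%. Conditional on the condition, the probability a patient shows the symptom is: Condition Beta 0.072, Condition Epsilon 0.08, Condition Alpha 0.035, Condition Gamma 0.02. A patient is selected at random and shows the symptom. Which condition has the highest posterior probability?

By Bayes' rule, posterior ∝ prior × likelihood:
  Condition Beta: 0.26 × 0.072 = 0.01872
  Condition Epsilon: 0.43 × 0.08 = 0.0344
  Condition Alpha: 0.24 × 0.035 = 0.0084
  Condition Gamma: 0.07 × 0.02 = 0.0014
Total = 0.06292.
Largest term belongs to Condition Epsilon, so Condition Epsilon is most probable.

Condition Epsilon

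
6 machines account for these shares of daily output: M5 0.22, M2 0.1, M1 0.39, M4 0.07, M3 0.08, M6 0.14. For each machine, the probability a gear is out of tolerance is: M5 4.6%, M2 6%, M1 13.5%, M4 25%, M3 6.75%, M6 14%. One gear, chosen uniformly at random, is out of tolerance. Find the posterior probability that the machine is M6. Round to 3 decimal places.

Compute prior × likelihood for every hypothesis:
  M5: 0.22 × 0.046 = 0.01012
  M2: 0.1 × 0.06 = 0.006
  M1: 0.39 × 0.135 = 0.05265
  M4: 0.07 × 0.25 = 0.0175
  M3: 0.08 × 0.0675 = 0.0054
  M6: 0.14 × 0.14 = 0.0196
Sum = 0.11127.
P(M6 | evidence) = 0.0196 / 0.11127 ≈ 0.176.

0.176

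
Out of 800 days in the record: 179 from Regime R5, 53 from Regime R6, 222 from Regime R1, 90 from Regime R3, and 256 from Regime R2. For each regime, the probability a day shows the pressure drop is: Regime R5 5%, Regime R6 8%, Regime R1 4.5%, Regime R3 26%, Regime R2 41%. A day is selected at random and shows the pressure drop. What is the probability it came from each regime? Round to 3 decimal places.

Regime R5 0.059, Regime R6 0.028, Regime R1 0.066, Regime R3 0.154, Regime R2 0.693

Compute prior × likelihood for every hypothesis:
  Regime R5: 0.22375 × 0.05 = 0.0111875
  Regime R6: 0.06625 × 0.08 = 0.0053
  Regime R1: 0.2775 × 0.045 = 0.0124875
  Regime R3: 0.1125 × 0.26 = 0.02925
  Regime R2: 0.32 × 0.41 = 0.1312
Total = 0.189425.
P(Regime R5 | drop) = 0.0111875/0.189425 ≈ 0.059
P(Regime R6 | drop) = 0.0053/0.189425 ≈ 0.028
P(Regime R1 | drop) = 0.0124875/0.189425 ≈ 0.066
P(Regime R3 | drop) = 0.02925/0.189425 ≈ 0.154
P(Regime R2 | drop) = 0.1312/0.189425 ≈ 0.693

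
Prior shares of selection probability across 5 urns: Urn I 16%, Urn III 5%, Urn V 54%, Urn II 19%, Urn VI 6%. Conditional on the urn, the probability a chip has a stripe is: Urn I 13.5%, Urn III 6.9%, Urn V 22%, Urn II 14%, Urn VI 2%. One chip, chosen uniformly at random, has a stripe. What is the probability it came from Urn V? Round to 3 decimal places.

Compute prior × likelihood for every hypothesis:
  Urn I: 0.16 × 0.135 = 0.0216
  Urn III: 0.05 × 0.069 = 0.00345
  Urn V: 0.54 × 0.22 = 0.1188
  Urn II: 0.19 × 0.14 = 0.0266
  Urn VI: 0.06 × 0.02 = 0.0012
Normalizing constant = 0.17165.
P(Urn V | evidence) = 0.1188 / 0.17165 ≈ 0.692.

0.692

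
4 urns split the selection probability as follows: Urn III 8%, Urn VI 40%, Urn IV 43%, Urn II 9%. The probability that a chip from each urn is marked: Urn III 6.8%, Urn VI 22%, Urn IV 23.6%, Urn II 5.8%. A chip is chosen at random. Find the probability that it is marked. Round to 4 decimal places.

By Bayes' rule, posterior ∝ prior × likelihood:
  Urn III: 0.08 × 0.068 = 0.00544
  Urn VI: 0.4 × 0.22 = 0.088
  Urn IV: 0.43 × 0.236 = 0.10148
  Urn II: 0.09 × 0.058 = 0.00522
P(marked) = 0.00544 + 0.088 + 0.10148 + 0.00522 = 0.20014 → 0.2001.

0.2001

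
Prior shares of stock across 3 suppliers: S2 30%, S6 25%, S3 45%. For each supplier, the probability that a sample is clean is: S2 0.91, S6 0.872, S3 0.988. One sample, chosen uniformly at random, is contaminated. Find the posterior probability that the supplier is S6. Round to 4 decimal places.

Taking complements, P(contaminated | each) = S2 0.09, S6 0.128, S3 0.012.
Compute prior × likelihood for every hypothesis:
  S2: 0.3 × 0.09 = 0.027
  S6: 0.25 × 0.128 = 0.032
  S3: 0.45 × 0.012 = 0.0054
Normalizing constant = 0.0644.
P(S6 | evidence) = 0.032 / 0.0644 ≈ 0.4969.

0.4969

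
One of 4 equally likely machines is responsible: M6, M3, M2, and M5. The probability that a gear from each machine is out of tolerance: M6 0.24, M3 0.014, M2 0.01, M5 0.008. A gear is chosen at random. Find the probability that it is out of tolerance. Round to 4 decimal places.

With a uniform prior (1/4 each), posterior ∝ likelihood:
  M6: 0.24
  M3: 0.014
  M2: 0.01
  M5: 0.008
P(oversize) = (1/4) × (0.24 + 0.014 + 0.01 + 0.008) = 0.272/4 ≈ 0.0680.

0.0680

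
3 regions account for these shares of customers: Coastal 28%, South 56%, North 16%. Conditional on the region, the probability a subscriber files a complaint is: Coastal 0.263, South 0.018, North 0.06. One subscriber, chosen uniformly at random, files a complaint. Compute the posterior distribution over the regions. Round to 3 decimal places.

By Bayes' rule, posterior ∝ prior × likelihood:
  Coastal: 0.28 × 0.263 = 0.07364
  South: 0.56 × 0.018 = 0.01008
  North: 0.16 × 0.06 = 0.0096
Total = 0.09332.
P(Coastal | complaint) = 0.07364/0.09332 ≈ 0.789
P(South | complaint) = 0.01008/0.09332 ≈ 0.108
P(North | complaint) = 0.0096/0.09332 ≈ 0.103

Coastal 0.789, South 0.108, North 0.103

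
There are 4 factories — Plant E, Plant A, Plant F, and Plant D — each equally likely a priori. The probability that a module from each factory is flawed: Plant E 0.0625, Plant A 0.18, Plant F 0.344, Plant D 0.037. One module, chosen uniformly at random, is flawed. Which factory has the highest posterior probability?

With a uniform prior (1/4 each), posterior ∝ likelihood:
  Plant E: 0.0625
  Plant A: 0.18
  Plant F: 0.344
  Plant D: 0.037
Normalizing constant = 0.6235.
Largest term belongs to Plant F, so Plant F is most probable.

Plant F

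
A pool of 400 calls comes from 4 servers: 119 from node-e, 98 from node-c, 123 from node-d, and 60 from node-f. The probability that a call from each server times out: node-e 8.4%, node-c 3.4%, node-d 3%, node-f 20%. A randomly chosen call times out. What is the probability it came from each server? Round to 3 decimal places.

node-e 0.344, node-c 0.115, node-d 0.127, node-f 0.414

Compute prior × likelihood for every hypothesis:
  node-e: 0.2975 × 0.084 = 0.02499
  node-c: 0.245 × 0.034 = 0.00833
  node-d: 0.3075 × 0.03 = 0.009225
  node-f: 0.15 × 0.2 = 0.03
Total = 0.072545.
P(node-e | timeout) = 0.02499/0.072545 ≈ 0.344
P(node-c | timeout) = 0.00833/0.072545 ≈ 0.115
P(node-d | timeout) = 0.009225/0.072545 ≈ 0.127
P(node-f | timeout) = 0.03/0.072545 ≈ 0.414
(Check: 0.344+0.115+0.127+0.414 = 1.000.)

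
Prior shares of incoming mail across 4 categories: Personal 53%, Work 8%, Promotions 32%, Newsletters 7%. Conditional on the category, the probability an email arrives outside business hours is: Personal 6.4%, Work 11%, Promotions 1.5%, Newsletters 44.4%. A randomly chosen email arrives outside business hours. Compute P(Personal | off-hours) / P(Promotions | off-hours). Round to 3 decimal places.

7.067

Prior × likelihood for each hypothesis:
  Personal: 0.53 × 0.064 = 0.03392
  Work: 0.08 × 0.11 = 0.0088
  Promotions: 0.32 × 0.015 = 0.0048
  Newsletters: 0.07 × 0.444 = 0.03108
Normalizing constant = 0.0786.
The ratio is 0.03392 / 0.0048 (the normalizer cancels) = 7.067.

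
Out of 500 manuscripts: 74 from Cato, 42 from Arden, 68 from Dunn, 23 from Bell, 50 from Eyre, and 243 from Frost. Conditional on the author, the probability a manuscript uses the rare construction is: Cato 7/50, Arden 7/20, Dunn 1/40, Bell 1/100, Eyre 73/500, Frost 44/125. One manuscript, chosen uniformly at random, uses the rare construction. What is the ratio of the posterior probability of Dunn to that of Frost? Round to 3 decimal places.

0.020

Unnormalized posteriors (prior × likelihood):
  Cato: 0.148 × 0.14 = 0.02072
  Arden: 0.084 × 0.35 = 0.0294
  Dunn: 0.136 × 0.025 = 0.0034
  Bell: 0.046 × 0.01 = 0.00046
  Eyre: 0.1 × 0.146 = 0.0146
  Frost: 0.486 × 0.352 = 0.171072
Normalizing constant = 0.239652.
The ratio is 0.0034 / 0.171072 (the normalizer cancels) = 0.020.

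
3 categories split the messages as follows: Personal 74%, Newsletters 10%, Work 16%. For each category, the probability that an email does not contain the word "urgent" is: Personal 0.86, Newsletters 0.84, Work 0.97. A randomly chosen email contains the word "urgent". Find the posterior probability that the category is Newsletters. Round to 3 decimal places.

Taking complements, P(urgent-flag | each) = Personal 0.14, Newsletters 0.16, Work 0.03.
By Bayes' rule, posterior ∝ prior × likelihood:
  Personal: 0.74 × 0.14 = 0.1036
  Newsletters: 0.1 × 0.16 = 0.016
  Work: 0.16 × 0.03 = 0.0048
Sum = 0.1244.
P(Newsletters | evidence) = 0.016 / 0.1244 ≈ 0.129.

0.129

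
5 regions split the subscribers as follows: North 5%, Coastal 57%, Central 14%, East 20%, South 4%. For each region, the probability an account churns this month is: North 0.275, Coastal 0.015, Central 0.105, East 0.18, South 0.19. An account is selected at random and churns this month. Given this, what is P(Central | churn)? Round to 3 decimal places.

0.182

Prior × likelihood for each hypothesis:
  North: 0.05 × 0.275 = 0.01375
  Coastal: 0.57 × 0.015 = 0.00855
  Central: 0.14 × 0.105 = 0.0147
  East: 0.2 × 0.18 = 0.036
  South: 0.04 × 0.19 = 0.0076
Total = 0.0806.
P(Central | evidence) = 0.0147 / 0.0806 ≈ 0.182.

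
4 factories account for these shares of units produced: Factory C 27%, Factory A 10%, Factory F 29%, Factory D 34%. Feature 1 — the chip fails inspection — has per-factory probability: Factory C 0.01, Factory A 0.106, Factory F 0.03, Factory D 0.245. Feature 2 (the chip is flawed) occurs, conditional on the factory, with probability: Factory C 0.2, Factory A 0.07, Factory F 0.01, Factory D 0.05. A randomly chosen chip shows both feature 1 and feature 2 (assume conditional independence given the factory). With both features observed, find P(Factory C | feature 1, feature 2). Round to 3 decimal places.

By Bayes' rule, posterior ∝ prior × likelihood:
  Factory C: 0.27 × 0.01 × 0.2 = 0.00054
  Factory A: 0.1 × 0.106 × 0.07 = 0.000742
  Factory F: 0.29 × 0.03 × 0.01 = 0.000087
  Factory D: 0.34 × 0.245 × 0.05 = 0.004165
Normalizing constant = 0.005534.
P(Factory C | evidence) = 0.00054 / 0.005534 ≈ 0.098.

0.098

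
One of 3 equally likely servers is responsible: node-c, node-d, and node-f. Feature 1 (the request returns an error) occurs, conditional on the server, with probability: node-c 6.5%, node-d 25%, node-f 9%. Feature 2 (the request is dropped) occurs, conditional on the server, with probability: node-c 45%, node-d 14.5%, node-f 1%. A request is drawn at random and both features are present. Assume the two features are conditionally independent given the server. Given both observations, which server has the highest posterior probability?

node-d

With a uniform prior (1/3 each), posterior ∝ likelihood:
  node-c: 0.065 × 0.45 = 0.02925
  node-d: 0.25 × 0.145 = 0.03625
  node-f: 0.09 × 0.01 = 0.0009
Normalizing constant = 0.0664.
Largest term belongs to node-d, so node-d is most probable.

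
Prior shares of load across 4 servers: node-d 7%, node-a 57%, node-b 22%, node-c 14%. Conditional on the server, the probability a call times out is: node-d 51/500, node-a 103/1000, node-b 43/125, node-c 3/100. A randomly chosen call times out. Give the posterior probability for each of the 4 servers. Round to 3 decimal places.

By Bayes' rule, posterior ∝ prior × likelihood:
  node-d: 0.07 × 0.102 = 0.00714
  node-a: 0.57 × 0.103 = 0.05871
  node-b: 0.22 × 0.344 = 0.07568
  node-c: 0.14 × 0.03 = 0.0042
Normalizing constant = 0.14573.
P(node-d | timeout) = 0.00714/0.14573 ≈ 0.049
P(node-a | timeout) = 0.05871/0.14573 ≈ 0.403
P(node-b | timeout) = 0.07568/0.14573 ≈ 0.519
P(node-c | timeout) = 0.0042/0.14573 ≈ 0.029

node-d 0.049, node-a 0.403, node-b 0.519, node-c 0.029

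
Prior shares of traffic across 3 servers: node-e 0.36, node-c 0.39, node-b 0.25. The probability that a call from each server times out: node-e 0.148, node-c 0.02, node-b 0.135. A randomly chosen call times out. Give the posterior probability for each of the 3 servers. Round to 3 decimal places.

node-e 0.562, node-c 0.082, node-b 0.356

Compute prior × likelihood for every hypothesis:
  node-e: 0.36 × 0.148 = 0.05328
  node-c: 0.39 × 0.02 = 0.0078
  node-b: 0.25 × 0.135 = 0.03375
Normalizing constant = 0.09483.
P(node-e | timeout) = 0.05328/0.09483 ≈ 0.562
P(node-c | timeout) = 0.0078/0.09483 ≈ 0.082
P(node-b | timeout) = 0.03375/0.09483 ≈ 0.356
(Check: 0.562+0.082+0.356 = 1.000.)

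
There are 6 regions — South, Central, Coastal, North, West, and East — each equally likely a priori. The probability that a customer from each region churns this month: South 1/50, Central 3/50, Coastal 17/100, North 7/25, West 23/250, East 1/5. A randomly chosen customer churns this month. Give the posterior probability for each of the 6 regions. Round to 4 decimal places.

With a uniform prior (1/6 each), posterior ∝ likelihood:
  South: 0.02
  Central: 0.06
  Coastal: 0.17
  North: 0.28
  West: 0.092
  East: 0.2
Sum = 0.822.
P(South | churn) = 0.02/0.822 ≈ 0.0243
P(Central | churn) = 0.06/0.822 ≈ 0.0730
P(Coastal | churn) = 0.17/0.822 ≈ 0.2068
P(North | churn) = 0.28/0.822 ≈ 0.3406
P(West | churn) = 0.092/0.822 ≈ 0.1119
P(East | churn) = 0.2/0.822 ≈ 0.2433

South 0.0243, Central 0.0730, Coastal 0.2068, North 0.3406, West 0.1119, East 0.2433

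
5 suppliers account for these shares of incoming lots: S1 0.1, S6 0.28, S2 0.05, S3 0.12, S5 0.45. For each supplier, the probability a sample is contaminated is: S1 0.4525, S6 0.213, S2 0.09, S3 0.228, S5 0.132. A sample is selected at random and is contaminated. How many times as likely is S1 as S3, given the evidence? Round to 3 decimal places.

Compute prior × likelihood for every hypothesis:
  S1: 0.1 × 0.4525 = 0.04525
  S6: 0.28 × 0.213 = 0.05964
  S2: 0.05 × 0.09 = 0.0045
  S3: 0.12 × 0.228 = 0.02736
  S5: 0.45 × 0.132 = 0.0594
Sum = 0.19615.
The ratio is 0.04525 / 0.02736 (the normalizer cancels) = 1.654.

1.654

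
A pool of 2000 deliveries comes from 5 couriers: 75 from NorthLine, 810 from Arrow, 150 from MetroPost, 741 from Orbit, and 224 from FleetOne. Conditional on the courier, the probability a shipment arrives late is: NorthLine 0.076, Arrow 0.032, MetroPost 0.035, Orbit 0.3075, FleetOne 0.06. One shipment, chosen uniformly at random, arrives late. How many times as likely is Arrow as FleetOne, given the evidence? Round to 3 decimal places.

1.929

By Bayes' rule, posterior ∝ prior × likelihood:
  NorthLine: 0.0375 × 0.076 = 0.00285
  Arrow: 0.405 × 0.032 = 0.01296
  MetroPost: 0.075 × 0.035 = 0.002625
  Orbit: 0.3705 × 0.3075 = 0.11392875
  FleetOne: 0.112 × 0.06 = 0.00672
Total = 0.13908375.
The ratio is 0.01296 / 0.00672 (the normalizer cancels) = 1.929.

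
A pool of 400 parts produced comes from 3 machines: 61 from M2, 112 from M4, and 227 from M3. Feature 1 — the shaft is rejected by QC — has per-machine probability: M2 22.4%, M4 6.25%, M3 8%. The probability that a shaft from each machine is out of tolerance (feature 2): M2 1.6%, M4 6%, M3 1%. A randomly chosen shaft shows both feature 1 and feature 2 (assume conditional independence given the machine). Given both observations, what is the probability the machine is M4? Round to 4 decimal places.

0.5121

Unnormalized posteriors (prior × likelihood):
  M2: 0.1525 × 0.224 × 0.016 = 0.00054656
  M4: 0.28 × 0.0625 × 0.06 = 0.00105
  M3: 0.5675 × 0.08 × 0.01 = 0.000454
Normalizing constant = 0.00205056.
P(M4 | evidence) = 0.00105 / 0.00205056 ≈ 0.5121.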